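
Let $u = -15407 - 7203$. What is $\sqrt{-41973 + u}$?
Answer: $i \sqrt{64583} \approx 254.13 i$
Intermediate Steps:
$u = -22610$ ($u = -15407 - 7203 = -22610$)
$\sqrt{-41973 + u} = \sqrt{-41973 - 22610} = \sqrt{-64583} = i \sqrt{64583}$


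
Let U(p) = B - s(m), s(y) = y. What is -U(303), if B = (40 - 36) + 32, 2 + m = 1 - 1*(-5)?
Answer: -32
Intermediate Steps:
m = 4 (m = -2 + (1 - 1*(-5)) = -2 + (1 + 5) = -2 + 6 = 4)
B = 36 (B = 4 + 32 = 36)
U(p) = 32 (U(p) = 36 - 1*4 = 36 - 4 = 32)
-U(303) = -1*32 = -32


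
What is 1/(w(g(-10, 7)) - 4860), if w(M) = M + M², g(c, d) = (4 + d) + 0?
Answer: -1/4728 ≈ -0.00021151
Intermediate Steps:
g(c, d) = 4 + d
1/(w(g(-10, 7)) - 4860) = 1/((4 + 7)*(1 + (4 + 7)) - 4860) = 1/(11*(1 + 11) - 4860) = 1/(11*12 - 4860) = 1/(132 - 4860) = 1/(-4728) = -1/4728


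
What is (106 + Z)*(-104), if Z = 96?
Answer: -21008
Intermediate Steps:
(106 + Z)*(-104) = (106 + 96)*(-104) = 202*(-104) = -21008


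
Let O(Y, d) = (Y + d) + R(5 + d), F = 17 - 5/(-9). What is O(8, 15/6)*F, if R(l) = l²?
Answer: 7031/6 ≈ 1171.8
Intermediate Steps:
F = 158/9 (F = 17 - 5*(-1)/9 = 17 - 1*(-5/9) = 17 + 5/9 = 158/9 ≈ 17.556)
O(Y, d) = Y + d + (5 + d)² (O(Y, d) = (Y + d) + (5 + d)² = Y + d + (5 + d)²)
O(8, 15/6)*F = (8 + 15/6 + (5 + 15/6)²)*(158/9) = (8 + 15*(⅙) + (5 + 15*(⅙))²)*(158/9) = (8 + 5/2 + (5 + 5/2)²)*(158/9) = (8 + 5/2 + (15/2)²)*(158/9) = (8 + 5/2 + 225/4)*(158/9) = (267/4)*(158/9) = 7031/6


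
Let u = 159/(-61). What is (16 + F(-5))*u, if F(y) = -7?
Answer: -1431/61 ≈ -23.459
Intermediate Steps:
u = -159/61 (u = 159*(-1/61) = -159/61 ≈ -2.6066)
(16 + F(-5))*u = (16 - 7)*(-159/61) = 9*(-159/61) = -1431/61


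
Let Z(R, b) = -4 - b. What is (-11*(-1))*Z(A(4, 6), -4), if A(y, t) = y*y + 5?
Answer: 0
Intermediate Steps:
A(y, t) = 5 + y**2 (A(y, t) = y**2 + 5 = 5 + y**2)
(-11*(-1))*Z(A(4, 6), -4) = (-11*(-1))*(-4 - 1*(-4)) = 11*(-4 + 4) = 11*0 = 0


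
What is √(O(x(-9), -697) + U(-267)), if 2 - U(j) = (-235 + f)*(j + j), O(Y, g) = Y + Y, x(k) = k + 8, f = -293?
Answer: 12*I*√1958 ≈ 530.99*I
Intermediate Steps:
x(k) = 8 + k
O(Y, g) = 2*Y
U(j) = 2 + 1056*j (U(j) = 2 - (-235 - 293)*(j + j) = 2 - (-528)*2*j = 2 - (-1056)*j = 2 + 1056*j)
√(O(x(-9), -697) + U(-267)) = √(2*(8 - 9) + (2 + 1056*(-267))) = √(2*(-1) + (2 - 281952)) = √(-2 - 281950) = √(-281952) = 12*I*√1958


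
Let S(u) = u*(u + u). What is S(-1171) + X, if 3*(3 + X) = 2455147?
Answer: 10682584/3 ≈ 3.5609e+6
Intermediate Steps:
X = 2455138/3 (X = -3 + (⅓)*2455147 = -3 + 2455147/3 = 2455138/3 ≈ 8.1838e+5)
S(u) = 2*u² (S(u) = u*(2*u) = 2*u²)
S(-1171) + X = 2*(-1171)² + 2455138/3 = 2*1371241 + 2455138/3 = 2742482 + 2455138/3 = 10682584/3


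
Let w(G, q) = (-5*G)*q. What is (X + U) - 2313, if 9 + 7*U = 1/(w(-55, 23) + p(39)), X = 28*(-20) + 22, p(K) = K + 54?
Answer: -128141787/44926 ≈ -2852.3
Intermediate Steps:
w(G, q) = -5*G*q
p(K) = 54 + K
X = -538 (X = -560 + 22 = -538)
U = -57761/44926 (U = -9/7 + 1/(7*(-5*(-55)*23 + (54 + 39))) = -9/7 + 1/(7*(6325 + 93)) = -9/7 + (⅐)/6418 = -9/7 + (⅐)*(1/6418) = -9/7 + 1/44926 = -57761/44926 ≈ -1.2857)
(X + U) - 2313 = (-538 - 57761/44926) - 2313 = -24227949/44926 - 2313 = -128141787/44926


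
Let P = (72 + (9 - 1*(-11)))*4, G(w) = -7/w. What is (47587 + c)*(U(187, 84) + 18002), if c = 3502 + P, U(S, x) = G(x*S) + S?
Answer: 2100274829555/2244 ≈ 9.3595e+8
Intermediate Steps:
P = 368 (P = (72 + (9 + 11))*4 = (72 + 20)*4 = 92*4 = 368)
U(S, x) = S - 7/(S*x) (U(S, x) = -7*1/(S*x) + S = -7/(S*x) + S = S - 7/(S*x))
c = 3870 (c = 3502 + 368 = 3870)
(47587 + c)*(U(187, 84) + 18002) = (47587 + 3870)*((187 - 7/(187*84)) + 18002) = 51457*((187 - 7*1/187*1/84) + 18002) = 51457*((187 - 1/2244) + 18002) = 51457*(419627/2244 + 18002) = 51457*(40816115/2244) = 2100274829555/2244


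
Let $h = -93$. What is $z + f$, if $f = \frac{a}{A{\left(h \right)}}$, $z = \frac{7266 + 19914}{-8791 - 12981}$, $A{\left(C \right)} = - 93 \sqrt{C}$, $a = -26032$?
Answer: $- \frac{6795}{5443} - \frac{26032 i \sqrt{93}}{8649} \approx -1.2484 - 29.026 i$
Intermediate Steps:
$z = - \frac{6795}{5443}$ ($z = \frac{27180}{-21772} = 27180 \left(- \frac{1}{21772}\right) = - \frac{6795}{5443} \approx -1.2484$)
$f = - \frac{26032 i \sqrt{93}}{8649}$ ($f = - \frac{26032}{\left(-93\right) \sqrt{-93}} = - \frac{26032}{\left(-93\right) i \sqrt{93}} = - 26032 \frac{i \sqrt{93}}{8649} = - \frac{26032 i \sqrt{93}}{8649} \approx - 29.026 i$)
$z + f = - \frac{6795}{5443} - \frac{26032 i \sqrt{93}}{8649}$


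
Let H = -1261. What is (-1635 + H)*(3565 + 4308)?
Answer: -22800208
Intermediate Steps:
(-1635 + H)*(3565 + 4308) = (-1635 - 1261)*(3565 + 4308) = -2896*7873 = -22800208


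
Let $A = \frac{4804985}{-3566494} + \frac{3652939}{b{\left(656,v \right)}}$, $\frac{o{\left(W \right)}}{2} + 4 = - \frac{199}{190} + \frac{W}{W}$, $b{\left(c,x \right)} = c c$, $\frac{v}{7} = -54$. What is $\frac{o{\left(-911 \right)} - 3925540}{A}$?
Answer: $- \frac{286182510197484872448}{520620282543035} \approx -5.497 \cdot 10^{5}$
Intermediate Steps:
$v = -378$ ($v = 7 \left(-54\right) = -378$)
$b{\left(c,x \right)} = c^{2}$
$o{\left(W \right)} = - \frac{769}{95}$ ($o{\left(W \right)} = -8 + 2 \left(- \frac{199}{190} + \frac{W}{W}\right) = -8 + 2 \left(\left(-199\right) \frac{1}{190} + 1\right) = -8 + 2 \left(- \frac{199}{190} + 1\right) = -8 + 2 \left(- \frac{9}{190}\right) = -8 - \frac{9}{95} = - \frac{769}{95}$)
$A = \frac{5480213500453}{767395380992}$ ($A = \frac{4804985}{-3566494} + \frac{3652939}{656^{2}} = 4804985 \left(- \frac{1}{3566494}\right) + \frac{3652939}{430336} = - \frac{4804985}{3566494} + 3652939 \cdot \frac{1}{430336} = - \frac{4804985}{3566494} + \frac{3652939}{430336} = \frac{5480213500453}{767395380992} \approx 7.1413$)
$\frac{o{\left(-911 \right)} - 3925540}{A} = \frac{- \frac{769}{95} - 3925540}{\frac{5480213500453}{767395380992}} = \left(- \frac{372927069}{95}\right) \frac{767395380992}{5480213500453} = - \frac{286182510197484872448}{520620282543035}$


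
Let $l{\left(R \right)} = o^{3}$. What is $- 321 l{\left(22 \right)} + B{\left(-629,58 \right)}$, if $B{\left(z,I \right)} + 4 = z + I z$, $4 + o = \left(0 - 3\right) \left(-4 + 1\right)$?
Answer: $-77240$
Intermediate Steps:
$o = 5$ ($o = -4 + \left(0 - 3\right) \left(-4 + 1\right) = -4 - -9 = -4 + 9 = 5$)
$B{\left(z,I \right)} = -4 + z + I z$ ($B{\left(z,I \right)} = -4 + \left(z + I z\right) = -4 + z + I z$)
$l{\left(R \right)} = 125$ ($l{\left(R \right)} = 5^{3} = 125$)
$- 321 l{\left(22 \right)} + B{\left(-629,58 \right)} = \left(-321\right) 125 - 37115 = -40125 - 37115 = -77240$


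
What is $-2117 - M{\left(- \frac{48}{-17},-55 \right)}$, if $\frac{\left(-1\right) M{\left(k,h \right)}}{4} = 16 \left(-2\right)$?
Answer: $-2245$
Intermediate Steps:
$M{\left(k,h \right)} = 128$ ($M{\left(k,h \right)} = - 4 \cdot 16 \left(-2\right) = \left(-4\right) \left(-32\right) = 128$)
$-2117 - M{\left(- \frac{48}{-17},-55 \right)} = -2117 - 128 = -2245$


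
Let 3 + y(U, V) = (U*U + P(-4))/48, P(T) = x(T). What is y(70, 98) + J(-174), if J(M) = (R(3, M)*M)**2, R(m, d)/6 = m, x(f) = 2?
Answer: 78476185/8 ≈ 9.8095e+6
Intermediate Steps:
P(T) = 2
R(m, d) = 6*m
y(U, V) = -71/24 + U**2/48 (y(U, V) = -3 + (U*U + 2)/48 = -3 + (U**2 + 2)*(1/48) = -3 + (2 + U**2)*(1/48) = -3 + (1/24 + U**2/48) = -71/24 + U**2/48)
J(M) = 324*M**2 (J(M) = ((6*3)*M)**2 = (18*M)**2 = 324*M**2)
y(70, 98) + J(-174) = (-71/24 + (1/48)*70**2) + 324*(-174)**2 = (-71/24 + (1/48)*4900) + 324*30276 = (-71/24 + 1225/12) + 9809424 = 793/8 + 9809424 = 78476185/8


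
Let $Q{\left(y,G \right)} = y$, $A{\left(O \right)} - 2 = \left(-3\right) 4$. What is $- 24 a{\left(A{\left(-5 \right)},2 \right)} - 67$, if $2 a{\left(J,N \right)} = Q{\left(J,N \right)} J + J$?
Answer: $-1147$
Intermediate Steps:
$A{\left(O \right)} = -10$ ($A{\left(O \right)} = 2 - 12 = -10$)
$a{\left(J,N \right)} = \frac{J}{2} + \frac{J^{2}}{2}$ ($a{\left(J,N \right)} = \frac{J J + J}{2} = \frac{J^{2} + J}{2} = \frac{J + J^{2}}{2} = \frac{J}{2} + \frac{J^{2}}{2}$)
$- 24 a{\left(A{\left(-5 \right)},2 \right)} - 67 = - 24 \cdot \frac{1}{2} \left(-10\right) \left(1 - 10\right) - 67 = - 24 \cdot \frac{1}{2} \left(-10\right) \left(-9\right) - 67 = \left(-24\right) 45 - 67 = -1080 - 67 = -1147$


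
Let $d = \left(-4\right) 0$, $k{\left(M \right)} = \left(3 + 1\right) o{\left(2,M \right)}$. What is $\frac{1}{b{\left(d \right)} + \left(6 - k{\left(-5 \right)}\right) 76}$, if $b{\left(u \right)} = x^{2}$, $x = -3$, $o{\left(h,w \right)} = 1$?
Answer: $\frac{1}{161} \approx 0.0062112$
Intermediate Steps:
$k{\left(M \right)} = 4$ ($k{\left(M \right)} = \left(3 + 1\right) 1 = 4 \cdot 1 = 4$)
$d = 0$
$b{\left(u \right)} = 9$ ($b{\left(u \right)} = \left(-3\right)^{2} = 9$)
$\frac{1}{b{\left(d \right)} + \left(6 - k{\left(-5 \right)}\right) 76} = \frac{1}{9 + \left(6 - 4\right) 76} = \frac{1}{9 + 2 \cdot 76} = \frac{1}{9 + 152} = \frac{1}{161}$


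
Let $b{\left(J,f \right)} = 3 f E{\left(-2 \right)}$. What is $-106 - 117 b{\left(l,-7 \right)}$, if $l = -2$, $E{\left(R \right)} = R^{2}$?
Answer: $9722$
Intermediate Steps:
$b{\left(J,f \right)} = 12 f$ ($b{\left(J,f \right)} = 3 f \left(-2\right)^{2} = 3 f 4 = 12 f$)
$-106 - 117 b{\left(l,-7 \right)} = -106 - 117 \cdot 12 \left(-7\right) = -106 - -9828 = -106 + 9828 = 9722$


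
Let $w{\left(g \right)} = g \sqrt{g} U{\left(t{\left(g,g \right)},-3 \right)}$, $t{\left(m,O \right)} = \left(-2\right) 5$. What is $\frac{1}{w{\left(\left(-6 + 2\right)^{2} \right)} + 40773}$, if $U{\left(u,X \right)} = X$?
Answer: $\frac{1}{40581} \approx 2.4642 \cdot 10^{-5}$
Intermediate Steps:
$t{\left(m,O \right)} = -10$
$w{\left(g \right)} = - 3 g^{\frac{3}{2}}$ ($w{\left(g \right)} = g \sqrt{g} \left(-3\right) = g^{\frac{3}{2}} \left(-3\right) = - 3 g^{\frac{3}{2}}$)
$\frac{1}{w{\left(\left(-6 + 2\right)^{2} \right)} + 40773} = \frac{1}{- 3 \left(\left(-6 + 2\right)^{2}\right)^{\frac{3}{2}} + 40773} = \frac{1}{- 3 \left(\left(-4\right)^{2}\right)^{\frac{3}{2}} + 40773} = \frac{1}{- 3 \cdot 16^{\frac{3}{2}} + 40773} = \frac{1}{\left(-3\right) 64 + 40773} = \frac{1}{-192 + 40773} = \frac{1}{40581}$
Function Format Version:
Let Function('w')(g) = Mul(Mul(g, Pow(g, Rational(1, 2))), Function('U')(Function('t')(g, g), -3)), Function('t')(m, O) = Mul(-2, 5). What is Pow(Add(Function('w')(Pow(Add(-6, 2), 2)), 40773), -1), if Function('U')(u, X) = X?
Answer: Rational(1, 40581) ≈ 2.4642e-5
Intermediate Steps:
Function('t')(m, O) = -10
Function('w')(g) = Mul(-3, Pow(g, Rational(3, 2))) (Function('w')(g) = Mul(Mul(g, Pow(g, Rational(1, 2))), -3) = Mul(Pow(g, Rational(3, 2)), -3) = Mul(-3, Pow(g, Rational(3, 2))))
Pow(Add(Function('w')(Pow(Add(-6, 2), 2)), 40773), -1) = Pow(Add(Mul(-3, Pow(Pow(Add(-6, 2), 2), Rational(3, 2))), 40773), -1) = Pow(Add(Mul(-3, Pow(Pow(-4, 2), Rational(3, 2))), 40773), -1) = Pow(Add(Mul(-3, Pow(16, Rational(3, 2))), 40773), -1) = Pow(Add(Mul(-3, 64), 40773), -1) = Pow(Add(-192, 40773), -1) = Pow(40581, -1) = Rational(1, 40581)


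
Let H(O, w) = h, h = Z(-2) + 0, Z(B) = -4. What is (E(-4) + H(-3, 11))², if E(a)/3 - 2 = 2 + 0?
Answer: 64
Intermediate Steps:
E(a) = 12 (E(a) = 6 + 3*(2 + 0) = 6 + 3*2 = 6 + 6 = 12)
h = -4 (h = -4 + 0 = -4)
H(O, w) = -4
(E(-4) + H(-3, 11))² = (12 - 4)² = 8² = 64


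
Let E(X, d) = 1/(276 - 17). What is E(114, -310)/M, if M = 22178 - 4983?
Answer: 1/4453505 ≈ 2.2454e-7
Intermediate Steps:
E(X, d) = 1/259
M = 17195
E(114, -310)/M = (1/259)/17195 = (1/259)*(1/17195) = 1/4453505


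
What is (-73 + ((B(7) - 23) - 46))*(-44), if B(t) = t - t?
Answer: 6248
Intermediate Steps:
B(t) = 0
(-73 + ((B(7) - 23) - 46))*(-44) = (-73 + ((0 - 23) - 46))*(-44) = (-73 + (-23 - 46))*(-44) = (-73 - 69)*(-44) = -142*(-44) = 6248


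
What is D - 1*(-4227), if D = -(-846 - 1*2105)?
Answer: 7178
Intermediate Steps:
D = 2951 (D = -(-846 - 2105) = -1*(-2951) = 2951)
D - 1*(-4227) = 2951 - 1*(-4227) = 2951 + 4227 = 7178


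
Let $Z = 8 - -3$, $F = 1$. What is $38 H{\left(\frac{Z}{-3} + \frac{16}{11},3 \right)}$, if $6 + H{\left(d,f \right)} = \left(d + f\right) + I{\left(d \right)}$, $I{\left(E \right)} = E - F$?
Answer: $- \frac{10564}{33} \approx -320.12$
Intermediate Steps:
$I{\left(E \right)} = -1 + E$ ($I{\left(E \right)} = E - 1 = -1 + E$)
$Z = 11$ ($Z = 8 + 3 = 11$)
$H{\left(d,f \right)} = -7 + f + 2 d$ ($H{\left(d,f \right)} = -6 + \left(\left(d + f\right) + \left(-1 + d\right)\right) = -6 + \left(-1 + f + 2 d\right) = -7 + f + 2 d$)
$38 H{\left(\frac{Z}{-3} + \frac{16}{11},3 \right)} = 38 \left(-7 + 3 + 2 \left(\frac{11}{-3} + \frac{16}{11}\right)\right) = 38 \left(-7 + 3 + 2 \left(11 \left(- \frac{1}{3}\right) + 16 \cdot \frac{1}{11}\right)\right) = 38 \left(-7 + 3 + 2 \left(- \frac{11}{3} + \frac{16}{11}\right)\right) = 38 \left(-7 + 3 + 2 \left(- \frac{73}{33}\right)\right) = 38 \left(-7 + 3 - \frac{146}{33}\right) = 38 \left(- \frac{278}{33}\right) = - \frac{10564}{33}$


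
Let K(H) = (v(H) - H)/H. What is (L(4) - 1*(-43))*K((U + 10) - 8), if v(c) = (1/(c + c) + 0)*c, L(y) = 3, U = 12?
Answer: -621/14 ≈ -44.357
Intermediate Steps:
v(c) = 1/2 (v(c) = (1/(2*c) + 0)*c = (1/(2*c))*c = 1/2)
K(H) = (1/2 - H)/H
(L(4) - 1*(-43))*K((U + 10) - 8) = (3 - 1*(-43))*((1/2 - ((12 + 10) - 8))/((12 + 10) - 8)) = (3 + 43)*((1/2 - (22 - 8))/(22 - 8)) = 46*((1/2 - 1*14)/14) = 46*((1/2 - 14)/14) = 46*((1/14)*(-27/2)) = 46*(-27/28) = -621/14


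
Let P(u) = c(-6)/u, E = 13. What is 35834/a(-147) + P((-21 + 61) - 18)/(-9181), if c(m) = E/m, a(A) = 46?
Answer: 944063881/1211892 ≈ 779.00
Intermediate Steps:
c(m) = 13/m
P(u) = -13/(6*u) (P(u) = (13/(-6))/u = (13*(-1/6))/u = -13/(6*u))
35834/a(-147) + P((-21 + 61) - 18)/(-9181) = 35834/46 - 13/(6*((-21 + 61) - 18))/(-9181) = 35834*(1/46) - 13/(6*(40 - 18))*(-1/9181) = 779 - 13/6/22*(-1/9181) = 779 - 13/6*1/22*(-1/9181) = 779 - 13/132*(-1/9181) = 779 + 13/1211892 = 944063881/1211892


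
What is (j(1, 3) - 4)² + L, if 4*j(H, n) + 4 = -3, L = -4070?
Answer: -64591/16 ≈ -4036.9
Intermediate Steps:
j(H, n) = -7/4 (j(H, n) = -1 + (¼)*(-3) = -1 - ¾ = -7/4)
(j(1, 3) - 4)² + L = (-7/4 - 4)² - 4070 = (-23/4)² - 4070 = 529/16 - 4070 = -64591/16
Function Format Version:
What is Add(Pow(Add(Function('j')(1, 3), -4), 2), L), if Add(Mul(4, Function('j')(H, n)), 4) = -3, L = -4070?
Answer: Rational(-64591, 16) ≈ -4036.9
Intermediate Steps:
Function('j')(H, n) = Rational(-7, 4) (Function('j')(H, n) = Add(-1, Mul(Rational(1, 4), -3)) = Add(-1, Rational(-3, 4)) = Rational(-7, 4))
Add(Pow(Add(Function('j')(1, 3), -4), 2), L) = Add(Pow(Add(Rational(-7, 4), -4), 2), -4070) = Add(Pow(Rational(-23, 4), 2), -4070) = Add(Rational(529, 16), -4070) = Rational(-64591, 16)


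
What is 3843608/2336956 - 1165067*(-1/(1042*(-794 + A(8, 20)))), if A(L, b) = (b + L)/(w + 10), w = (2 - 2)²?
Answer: 557596206039/2408321962328 ≈ 0.23153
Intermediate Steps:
w = 0 (w = 0² = 0)
A(L, b) = L/10 + b/10 (A(L, b) = (b + L)/(0 + 10) = (L + b)/10 = (L + b)*(⅒) = L/10 + b/10)
3843608/2336956 - 1165067*(-1/(1042*(-794 + A(8, 20)))) = 3843608/2336956 - 1165067*(-1/(1042*(-794 + ((⅒)*8 + (⅒)*20)))) = 3843608*(1/2336956) - 1165067*(-1/(1042*(-794 + (⅘ + 2)))) = 960902/584239 - 1165067*(-1/(1042*(-794 + 14/5))) = 960902/584239 - 1165067/((-3956/5*(-1042))) = 960902/584239 - 1165067/4122152/5 = 960902/584239 - 1165067*5/4122152 = 960902/584239 - 5825335/4122152 = 557596206039/2408321962328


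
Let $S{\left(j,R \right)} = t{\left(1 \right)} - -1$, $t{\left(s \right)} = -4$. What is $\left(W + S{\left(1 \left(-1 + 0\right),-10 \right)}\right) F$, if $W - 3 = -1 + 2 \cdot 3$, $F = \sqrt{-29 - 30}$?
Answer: $5 i \sqrt{59} \approx 38.406 i$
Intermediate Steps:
$S{\left(j,R \right)} = -3$ ($S{\left(j,R \right)} = -4 - -1 = -4 + 1 = -3$)
$F = i \sqrt{59}$ ($F = \sqrt{-59} = i \sqrt{59} \approx 7.6811 i$)
$W = 8$ ($W = 3 + \left(-1 + 2 \cdot 3\right) = 3 + \left(-1 + 6\right) = 3 + 5 = 8$)
$\left(W + S{\left(1 \left(-1 + 0\right),-10 \right)}\right) F = \left(8 - 3\right) i \sqrt{59} = 5 i \sqrt{59}$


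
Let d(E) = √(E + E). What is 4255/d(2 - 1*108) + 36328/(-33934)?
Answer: -956/893 - 4255*I*√53/106 ≈ -1.0705 - 292.23*I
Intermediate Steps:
d(E) = √2*√E (d(E) = √(2*E) = √2*√E)
4255/d(2 - 1*108) + 36328/(-33934) = 4255/((√2*√(2 - 1*108))) + 36328/(-33934) = 4255/((√2*√(2 - 108))) + 36328*(-1/33934) = 4255/((√2*√(-106))) - 956/893 = 4255/((√2*(I*√106))) - 956/893 = 4255/((2*I*√53)) - 956/893 = 4255*(-I*√53/106) - 956/893 = -4255*I*√53/106 - 956/893 = -956/893 - 4255*I*√53/106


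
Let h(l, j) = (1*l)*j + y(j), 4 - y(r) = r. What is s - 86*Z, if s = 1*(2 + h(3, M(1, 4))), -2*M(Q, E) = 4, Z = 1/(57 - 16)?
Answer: -4/41 ≈ -0.097561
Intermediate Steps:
Z = 1/41 ≈ 0.024390
y(r) = 4 - r
M(Q, E) = -2 (M(Q, E) = -1/2*4 = -2)
h(l, j) = 4 - j + j*l (h(l, j) = (1*l)*j + (4 - j) = l*j + (4 - j) = j*l + (4 - j) = 4 - j + j*l)
s = 2 (s = 1*(2 + (4 - 1*(-2) - 2*3)) = 1*(2 + (4 + 2 - 6)) = 1*(2 + 0) = 1*2 = 2)
s - 86*Z = 2 - 86*1/41 = 2 - 86/41 = -4/41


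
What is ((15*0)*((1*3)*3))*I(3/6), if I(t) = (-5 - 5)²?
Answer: 0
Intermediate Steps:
I(t) = 100 (I(t) = (-10)² = 100)
((15*0)*((1*3)*3))*I(3/6) = ((15*0)*((1*3)*3))*100 = (0*(3*3))*100 = (0*9)*100 = 0*100 = 0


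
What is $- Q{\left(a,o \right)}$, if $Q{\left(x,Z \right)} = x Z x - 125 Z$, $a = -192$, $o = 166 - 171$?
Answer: $183695$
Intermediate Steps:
$o = -5$ ($o = 166 - 171 = -5$)
$Q{\left(x,Z \right)} = - 125 Z + Z x^{2}$ ($Q{\left(x,Z \right)} = Z x x - 125 Z = Z x^{2} - 125 Z = - 125 Z + Z x^{2}$)
$- Q{\left(a,o \right)} = - \left(-5\right) \left(-125 + \left(-192\right)^{2}\right) = - \left(-5\right) \left(-125 + 36864\right) = - \left(-5\right) 36739 = \left(-1\right) \left(-183695\right) = 183695$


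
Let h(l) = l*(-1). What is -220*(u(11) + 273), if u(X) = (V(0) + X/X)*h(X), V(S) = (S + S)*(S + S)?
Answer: -57640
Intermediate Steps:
V(S) = 4*S² (V(S) = (2*S)*(2*S) = 4*S²)
h(l) = -l
u(X) = -X (u(X) = (4*0² + X/X)*(-X) = (4*0 + 1)*(-X) = (0 + 1)*(-X) = 1*(-X) = -X)
-220*(u(11) + 273) = -220*(-1*11 + 273) = -220*(-11 + 273) = -220*262 = -57640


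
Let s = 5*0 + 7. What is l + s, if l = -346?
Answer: -339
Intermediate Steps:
s = 7 (s = 0 + 7 = 7)
l + s = -346 + 7 = -339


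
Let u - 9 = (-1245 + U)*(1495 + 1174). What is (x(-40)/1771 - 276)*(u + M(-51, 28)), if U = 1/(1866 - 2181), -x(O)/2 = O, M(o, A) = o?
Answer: 511554174689384/557865 ≈ 9.1699e+8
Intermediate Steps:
x(O) = -2*O
U = -1/315 (U = 1/(-315) = -1/315 ≈ -0.0031746)
u = -1046714909/315 (u = 9 + (-1245 - 1/315)*(1495 + 1174) = 9 - 392176/315*2669 = 9 - 1046717744/315 = -1046714909/315 ≈ -3.3229e+6)
(x(-40)/1771 - 276)*(u + M(-51, 28)) = (-2*(-40)/1771 - 276)*(-1046714909/315 - 51) = (80*(1/1771) - 276)*(-1046730974/315) = (80/1771 - 276)*(-1046730974/315) = -488716/1771*(-1046730974/315) = 511554174689384/557865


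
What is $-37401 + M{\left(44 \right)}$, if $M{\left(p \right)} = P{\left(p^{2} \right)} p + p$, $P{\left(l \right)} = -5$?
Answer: $-37577$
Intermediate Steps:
$M{\left(p \right)} = - 4 p$ ($M{\left(p \right)} = - 5 p + p = - 4 p$)
$-37401 + M{\left(44 \right)} = -37401 - 176 = -37577$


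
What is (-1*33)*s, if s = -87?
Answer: 2871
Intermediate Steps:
(-1*33)*s = -1*33*(-87) = -33*(-87) = 2871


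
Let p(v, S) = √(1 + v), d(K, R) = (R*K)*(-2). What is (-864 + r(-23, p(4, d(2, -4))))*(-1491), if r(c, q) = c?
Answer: 1322517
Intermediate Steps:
d(K, R) = -2*K*R (d(K, R) = (K*R)*(-2) = -2*K*R)
(-864 + r(-23, p(4, d(2, -4))))*(-1491) = (-864 - 23)*(-1491) = -887*(-1491) = 1322517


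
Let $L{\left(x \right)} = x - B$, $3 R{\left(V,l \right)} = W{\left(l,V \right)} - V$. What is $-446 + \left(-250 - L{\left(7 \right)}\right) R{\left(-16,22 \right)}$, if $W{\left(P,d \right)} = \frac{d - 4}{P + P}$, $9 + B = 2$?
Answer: $-1814$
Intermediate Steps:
$B = -7$ ($B = -9 + 2 = -7$)
$W{\left(P,d \right)} = \frac{-4 + d}{2 P}$
$R{\left(V,l \right)} = - \frac{V}{3} + \frac{-4 + V}{6 l}$ ($R{\left(V,l \right)} = \frac{\frac{-4 + V}{2 l} - V}{3} = \frac{- V + \frac{-4 + V}{2 l}}{3} = - \frac{V}{3} + \frac{-4 + V}{6 l}$)
$L{\left(x \right)} = 7 + x$ ($L{\left(x \right)} = x - -7 = x + 7 = 7 + x$)
$-446 + \left(-250 - L{\left(7 \right)}\right) R{\left(-16,22 \right)} = -446 + \left(-250 - \left(7 + 7\right)\right) \frac{-4 - 16 - \left(-32\right) 22}{6 \cdot 22} = -446 + \left(-250 - 14\right) \frac{1}{6} \cdot \frac{1}{22} \left(-4 - 16 + 704\right) = -446 + \left(-250 - 14\right) \frac{1}{6} \cdot \frac{1}{22} \cdot 684 = -446 - 1368 = -1814$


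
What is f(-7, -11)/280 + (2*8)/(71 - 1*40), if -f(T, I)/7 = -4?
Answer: 191/310 ≈ 0.61613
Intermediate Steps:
f(T, I) = 28 (f(T, I) = -7*(-4) = 28)
f(-7, -11)/280 + (2*8)/(71 - 1*40) = 28/280 + (2*8)/(71 - 1*40) = 28*(1/280) + 16/(71 - 40) = 1/10 + 16/31 = 191/310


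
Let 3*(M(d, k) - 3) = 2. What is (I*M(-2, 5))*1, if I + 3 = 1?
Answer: -22/3 ≈ -7.3333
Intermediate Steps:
I = -2 (I = -3 + 1 = -2)
M(d, k) = 11/3 (M(d, k) = 3 + (1/3)*2 = 3 + 2/3 = 11/3)
(I*M(-2, 5))*1 = -2*11/3*1 = -22/3*1 = -22/3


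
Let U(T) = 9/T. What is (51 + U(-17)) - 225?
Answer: -2967/17 ≈ -174.53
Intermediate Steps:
(51 + U(-17)) - 225 = (51 + 9/(-17)) - 225 = (51 + 9*(-1/17)) - 225 = (51 - 9/17) - 225 = 858/17 - 225 = -2967/17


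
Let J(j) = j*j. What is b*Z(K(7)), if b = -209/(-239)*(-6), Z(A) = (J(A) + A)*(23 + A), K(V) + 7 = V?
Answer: 0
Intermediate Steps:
K(V) = -7 + V
J(j) = j**2
Z(A) = (23 + A)*(A + A**2) (Z(A) = (A**2 + A)*(23 + A) = (A + A**2)*(23 + A) = (23 + A)*(A + A**2))
b = -1254/239 (b = -209*(-1/239)*(-6) = (209/239)*(-6) = -1254/239 ≈ -5.2469)
b*Z(K(7)) = -1254*(-7 + 7)*(23 + (-7 + 7)**2 + 24*(-7 + 7))/239 = -0*(23 + 0**2 + 24*0) = -0*(23 + 0 + 0) = -0*23 = -1254/239*0 = 0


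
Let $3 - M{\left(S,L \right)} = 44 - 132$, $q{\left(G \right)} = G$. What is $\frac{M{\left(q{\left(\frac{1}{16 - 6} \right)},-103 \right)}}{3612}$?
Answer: $\frac{13}{516} \approx 0.025194$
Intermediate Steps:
$M{\left(S,L \right)} = 91$ ($M{\left(S,L \right)} = 3 - \left(44 - 132\right) = 3 - -88 = 3 + 88 = 91$)
$\frac{M{\left(q{\left(\frac{1}{16 - 6} \right)},-103 \right)}}{3612} = \frac{91}{3612} = 91 \cdot \frac{1}{3612} = \frac{13}{516}$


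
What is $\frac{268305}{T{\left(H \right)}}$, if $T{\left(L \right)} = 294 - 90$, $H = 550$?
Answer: $\frac{89435}{68} \approx 1315.2$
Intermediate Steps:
$T{\left(L \right)} = 204$ ($T{\left(L \right)} = 294 - 90 = 204$)
$\frac{268305}{T{\left(H \right)}} = \frac{268305}{204} = 268305 \cdot \frac{1}{204} = \frac{89435}{68}$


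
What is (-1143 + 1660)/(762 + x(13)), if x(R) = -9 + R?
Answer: 517/766 ≈ 0.67493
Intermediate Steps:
(-1143 + 1660)/(762 + x(13)) = (-1143 + 1660)/(762 + (-9 + 13)) = 517/(762 + 4) = 517/766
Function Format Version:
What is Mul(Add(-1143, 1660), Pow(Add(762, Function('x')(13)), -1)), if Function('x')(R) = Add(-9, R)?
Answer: Rational(517, 766) ≈ 0.67493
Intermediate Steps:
Mul(Add(-1143, 1660), Pow(Add(762, Function('x')(13)), -1)) = Mul(Add(-1143, 1660), Pow(Add(762, Add(-9, 13)), -1)) = Mul(517, Pow(Add(762, 4), -1)) = Mul(517, Pow(766, -1)) = Mul(517, Rational(1, 766)) = Rational(517, 766)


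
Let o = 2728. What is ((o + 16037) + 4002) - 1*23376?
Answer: -609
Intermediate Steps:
((o + 16037) + 4002) - 1*23376 = ((2728 + 16037) + 4002) - 1*23376 = (18765 + 4002) - 23376 = 22767 - 23376 = -609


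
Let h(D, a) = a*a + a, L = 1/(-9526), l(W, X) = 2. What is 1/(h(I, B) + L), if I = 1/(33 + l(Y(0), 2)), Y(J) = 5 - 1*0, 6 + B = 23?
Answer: 9526/2914955 ≈ 0.0032680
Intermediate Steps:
B = 17 (B = -6 + 23 = 17)
Y(J) = 5 (Y(J) = 5 + 0 = 5)
L = -1/9526 ≈ -0.00010498
I = 1/35 (I = 1/(33 + 2) = 1/35 ≈ 0.028571)
h(D, a) = a + a² (h(D, a) = a² + a = a + a²)
1/(h(I, B) + L) = 1/(17*(1 + 17) - 1/9526) = 1/(17*18 - 1/9526) = 1/(306 - 1/9526) = 1/(2914955/9526) = 9526/2914955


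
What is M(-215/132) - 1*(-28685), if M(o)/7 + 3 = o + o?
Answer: 1890319/66 ≈ 28641.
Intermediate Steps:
M(o) = -21 + 14*o (M(o) = -21 + 7*(o + o) = -21 + 7*(2*o) = -21 + 14*o)
M(-215/132) - 1*(-28685) = (-21 + 14*(-215/132)) - 1*(-28685) = (-21 + 14*(-215*1/132)) + 28685 = (-21 + 14*(-215/132)) + 28685 = (-21 - 1505/66) + 28685 = -2891/66 + 28685 = 1890319/66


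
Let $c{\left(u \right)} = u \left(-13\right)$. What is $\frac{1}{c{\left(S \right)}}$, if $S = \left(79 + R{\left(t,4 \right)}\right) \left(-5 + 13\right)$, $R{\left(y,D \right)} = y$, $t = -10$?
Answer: $- \frac{1}{7176} \approx -0.00013935$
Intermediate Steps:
$S = 552$ ($S = \left(79 - 10\right) \left(-5 + 13\right) = 69 \cdot 8 = 552$)
$c{\left(u \right)} = - 13 u$
$\frac{1}{c{\left(S \right)}} = \frac{1}{\left(-13\right) 552} = \frac{1}{-7176} = - \frac{1}{7176}$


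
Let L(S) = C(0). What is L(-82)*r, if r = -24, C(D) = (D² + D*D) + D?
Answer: 0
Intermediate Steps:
C(D) = D + 2*D² (C(D) = (D² + D²) + D = 2*D² + D = D + 2*D²)
L(S) = 0 (L(S) = 0*(1 + 2*0) = 0*(1 + 0) = 0*1 = 0)
L(-82)*r = 0*(-24) = 0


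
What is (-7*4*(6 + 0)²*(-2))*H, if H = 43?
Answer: 86688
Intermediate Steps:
(-7*4*(6 + 0)²*(-2))*H = -7*4*(6 + 0)²*(-2)*43 = -7*4*6²*(-2)*43 = -7*4*36*(-2)*43 = -1008*(-2)*43 = -7*(-288)*43 = 2016*43 = 86688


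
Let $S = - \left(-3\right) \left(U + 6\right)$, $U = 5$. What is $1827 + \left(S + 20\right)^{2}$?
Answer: $4636$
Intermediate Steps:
$S = 33$ ($S = - \left(-3\right) \left(5 + 6\right) = - \left(-3\right) 11 = \left(-1\right) \left(-33\right) = 33$)
$1827 + \left(S + 20\right)^{2} = 1827 + \left(33 + 20\right)^{2} = 1827 + 53^{2} = 1827 + 2809 = 4636$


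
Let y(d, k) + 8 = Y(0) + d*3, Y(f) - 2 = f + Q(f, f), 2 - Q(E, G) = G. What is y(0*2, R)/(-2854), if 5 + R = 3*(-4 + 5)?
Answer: 2/1427 ≈ 0.0014015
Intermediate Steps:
R = -2 (R = -5 + 3*(-4 + 5) = -5 + 3*1 = -5 + 3 = -2)
Q(E, G) = 2 - G
Y(f) = 4 (Y(f) = 2 + (f + (2 - f)) = 2 + 2 = 4)
y(d, k) = -4 + 3*d (y(d, k) = -8 + (4 + d*3) = -8 + (4 + 3*d) = -4 + 3*d)
y(0*2, R)/(-2854) = (-4 + 3*(0*2))/(-2854) = (-4 + 3*0)*(-1/2854) = (-4 + 0)*(-1/2854) = -4*(-1/2854) = 2/1427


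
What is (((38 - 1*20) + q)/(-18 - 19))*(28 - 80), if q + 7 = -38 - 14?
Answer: -2132/37 ≈ -57.622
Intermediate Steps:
q = -59 (q = -7 + (-38 - 14) = -7 - 52 = -59)
(((38 - 1*20) + q)/(-18 - 19))*(28 - 80) = (((38 - 1*20) - 59)/(-18 - 19))*(28 - 80) = (((38 - 20) - 59)/(-37))*(-52) = ((18 - 59)*(-1/37))*(-52) = -41*(-1/37)*(-52) = (41/37)*(-52) = -2132/37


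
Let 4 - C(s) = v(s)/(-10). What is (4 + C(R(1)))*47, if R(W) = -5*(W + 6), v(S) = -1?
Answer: 3713/10 ≈ 371.30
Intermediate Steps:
R(W) = -30 - 5*W (R(W) = -5*(6 + W) = -30 - 5*W)
C(s) = 39/10 (C(s) = 4 - (-1)/(-10) = 4 - (-1)*(-1)/10 = 4 - 1*1/10 = 4 - 1/10 = 39/10)
(4 + C(R(1)))*47 = (4 + 39/10)*47 = (79/10)*47 = 3713/10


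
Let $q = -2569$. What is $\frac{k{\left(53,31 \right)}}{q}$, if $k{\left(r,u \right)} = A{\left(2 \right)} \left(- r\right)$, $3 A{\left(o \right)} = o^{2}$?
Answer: $\frac{212}{7707} \approx 0.027507$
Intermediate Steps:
$A{\left(o \right)} = \frac{o^{2}}{3}$
$k{\left(r,u \right)} = - \frac{4 r}{3}$ ($k{\left(r,u \right)} = \frac{2^{2}}{3} \left(- r\right) = \frac{1}{3} \cdot 4 \left(- r\right) = \frac{4 \left(- r\right)}{3} = - \frac{4 r}{3}$)
$\frac{k{\left(53,31 \right)}}{q} = \frac{\left(- \frac{4}{3}\right) 53}{-2569} = \left(- \frac{212}{3}\right) \left(- \frac{1}{2569}\right) = \frac{212}{7707}$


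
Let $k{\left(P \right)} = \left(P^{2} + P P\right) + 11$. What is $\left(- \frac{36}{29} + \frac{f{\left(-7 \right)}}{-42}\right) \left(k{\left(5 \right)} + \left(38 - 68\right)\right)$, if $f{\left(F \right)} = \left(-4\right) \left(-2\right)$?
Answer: $- \frac{27032}{609} \approx -44.388$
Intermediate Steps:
$k{\left(P \right)} = 11 + 2 P^{2}$ ($k{\left(P \right)} = \left(P^{2} + P^{2}\right) + 11 = 2 P^{2} + 11 = 11 + 2 P^{2}$)
$f{\left(F \right)} = 8$
$\left(- \frac{36}{29} + \frac{f{\left(-7 \right)}}{-42}\right) \left(k{\left(5 \right)} + \left(38 - 68\right)\right) = \left(- \frac{36}{29} + \frac{8}{-42}\right) \left(\left(11 + 2 \cdot 5^{2}\right) + \left(38 - 68\right)\right) = \left(\left(-36\right) \frac{1}{29} + 8 \left(- \frac{1}{42}\right)\right) \left(\left(11 + 2 \cdot 25\right) + \left(38 - 68\right)\right) = \left(- \frac{36}{29} - \frac{4}{21}\right) \left(\left(11 + 50\right) - 30\right) = - \frac{872 \left(61 - 30\right)}{609} = \left(- \frac{872}{609}\right) 31 = - \frac{27032}{609}$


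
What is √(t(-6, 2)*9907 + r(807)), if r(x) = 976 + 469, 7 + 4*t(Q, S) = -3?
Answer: I*√93290/2 ≈ 152.72*I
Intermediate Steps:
t(Q, S) = -5/2 (t(Q, S) = -7/4 + (¼)*(-3) = -7/4 - ¾ = -5/2)
r(x) = 1445
√(t(-6, 2)*9907 + r(807)) = √(-5/2*9907 + 1445) = √(-49535/2 + 1445) = √(-46645/2) = I*√93290/2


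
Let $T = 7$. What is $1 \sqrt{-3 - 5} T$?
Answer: $14 i \sqrt{2} \approx 19.799 i$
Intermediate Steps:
$1 \sqrt{-3 - 5} T = 1 \sqrt{-3 - 5} \cdot 7 = 1 \sqrt{-8} \cdot 7 = 1 \cdot 2 i \sqrt{2} \cdot 7 = 2 i \sqrt{2} \cdot 7 = 14 i \sqrt{2}$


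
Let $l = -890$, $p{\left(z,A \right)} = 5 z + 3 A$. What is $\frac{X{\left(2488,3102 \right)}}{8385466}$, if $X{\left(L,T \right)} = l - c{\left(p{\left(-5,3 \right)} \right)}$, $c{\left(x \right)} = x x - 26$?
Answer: $- \frac{560}{4192733} \approx -0.00013356$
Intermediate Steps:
$p{\left(z,A \right)} = 3 A + 5 z$
$c{\left(x \right)} = -26 + x^{2}$ ($c{\left(x \right)} = x^{2} - 26 = -26 + x^{2}$)
$X{\left(L,T \right)} = -1120$ ($X{\left(L,T \right)} = -890 - \left(-26 + \left(3 \cdot 3 + 5 \left(-5\right)\right)^{2}\right) = -890 - \left(-26 + \left(9 - 25\right)^{2}\right) = -890 - \left(-26 + \left(-16\right)^{2}\right) = -890 - \left(-26 + 256\right) = -890 - 230 = -1120$)
$\frac{X{\left(2488,3102 \right)}}{8385466} = - \frac{1120}{8385466} = \left(-1120\right) \frac{1}{8385466} = - \frac{560}{4192733}$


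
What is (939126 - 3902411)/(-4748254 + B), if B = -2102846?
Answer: 592657/1370220 ≈ 0.43253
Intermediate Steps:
(939126 - 3902411)/(-4748254 + B) = (939126 - 3902411)/(-4748254 - 2102846) = -2963285/(-6851100) = -2963285*(-1/6851100) = 592657/1370220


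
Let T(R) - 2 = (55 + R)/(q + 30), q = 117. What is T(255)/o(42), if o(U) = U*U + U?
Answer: 302/132741 ≈ 0.0022751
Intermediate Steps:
o(U) = U + U² (o(U) = U² + U = U + U²)
T(R) = 349/147 + R/147 (T(R) = 2 + (55 + R)/(117 + 30) = 2 + (55 + R)/147 = 2 + (55 + R)*(1/147) = 2 + (55/147 + R/147) = 349/147 + R/147)
T(255)/o(42) = (349/147 + (1/147)*255)/((42*(1 + 42))) = (349/147 + 85/49)/((42*43)) = (604/147)/1806 = (604/147)*(1/1806) = 302/132741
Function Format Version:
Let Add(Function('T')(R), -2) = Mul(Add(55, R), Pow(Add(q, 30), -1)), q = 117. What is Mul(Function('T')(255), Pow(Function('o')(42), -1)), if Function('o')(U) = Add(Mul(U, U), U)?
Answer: Rational(302, 132741) ≈ 0.0022751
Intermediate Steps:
Function('o')(U) = Add(U, Pow(U, 2)) (Function('o')(U) = Add(Pow(U, 2), U) = Add(U, Pow(U, 2)))
Function('T')(R) = Add(Rational(349, 147), Mul(Rational(1, 147), R)) (Function('T')(R) = Add(2, Mul(Add(55, R), Pow(Add(117, 30), -1))) = Add(2, Mul(Add(55, R), Pow(147, -1))) = Add(2, Mul(Add(55, R), Rational(1, 147))) = Add(2, Add(Rational(55, 147), Mul(Rational(1, 147), R))) = Add(Rational(349, 147), Mul(Rational(1, 147), R)))
Mul(Function('T')(255), Pow(Function('o')(42), -1)) = Mul(Add(Rational(349, 147), Mul(Rational(1, 147), 255)), Pow(Mul(42, Add(1, 42)), -1)) = Mul(Add(Rational(349, 147), Rational(85, 49)), Pow(Mul(42, 43), -1)) = Mul(Rational(604, 147), Pow(1806, -1)) = Mul(Rational(604, 147), Rational(1, 1806)) = Rational(302, 132741)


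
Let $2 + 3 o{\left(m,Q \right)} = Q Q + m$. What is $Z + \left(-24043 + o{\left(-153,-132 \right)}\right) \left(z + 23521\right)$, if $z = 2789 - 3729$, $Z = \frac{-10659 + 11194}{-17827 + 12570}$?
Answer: $- \frac{2170779424075}{5257} \approx -4.1293 \cdot 10^{8}$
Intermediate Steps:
$o{\left(m,Q \right)} = - \frac{2}{3} + \frac{m}{3} + \frac{Q^{2}}{3}$ ($o{\left(m,Q \right)} = - \frac{2}{3} + \frac{Q Q + m}{3} = - \frac{2}{3} + \frac{Q^{2} + m}{3} = - \frac{2}{3} + \frac{m + Q^{2}}{3} = - \frac{2}{3} + \left(\frac{m}{3} + \frac{Q^{2}}{3}\right) = - \frac{2}{3} + \frac{m}{3} + \frac{Q^{2}}{3}$)
$Z = - \frac{535}{5257}$ ($Z = \frac{535}{-5257} = 535 \left(- \frac{1}{5257}\right) = - \frac{535}{5257} \approx -0.10177$)
$z = -940$ ($z = 2789 - 3729 = -940$)
$Z + \left(-24043 + o{\left(-153,-132 \right)}\right) \left(z + 23521\right) = - \frac{535}{5257} + \left(-24043 + \left(- \frac{2}{3} + \frac{1}{3} \left(-153\right) + \frac{\left(-132\right)^{2}}{3}\right)\right) \left(-940 + 23521\right) = - \frac{535}{5257} + \left(-24043 - - \frac{17269}{3}\right) 22581 = - \frac{535}{5257} + \left(-24043 + \frac{17269}{3}\right) 22581 = - \frac{535}{5257} - 412931220 = - \frac{2170779424075}{5257}$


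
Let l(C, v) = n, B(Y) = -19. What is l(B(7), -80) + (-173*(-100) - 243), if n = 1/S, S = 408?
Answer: 6959257/408 ≈ 17057.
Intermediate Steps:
n = 1/408 ≈ 0.0024510
l(C, v) = 1/408
l(B(7), -80) + (-173*(-100) - 243) = 1/408 + (-173*(-100) - 243) = 1/408 + (17300 - 243) = 1/408 + 17057 = 6959257/408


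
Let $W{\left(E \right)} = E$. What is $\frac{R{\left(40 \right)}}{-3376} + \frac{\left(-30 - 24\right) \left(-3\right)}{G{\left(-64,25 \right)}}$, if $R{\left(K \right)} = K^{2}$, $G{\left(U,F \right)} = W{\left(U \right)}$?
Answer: $- \frac{20291}{6752} \approx -3.0052$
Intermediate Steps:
$G{\left(U,F \right)} = U$
$\frac{R{\left(40 \right)}}{-3376} + \frac{\left(-30 - 24\right) \left(-3\right)}{G{\left(-64,25 \right)}} = \frac{40^{2}}{-3376} + \frac{\left(-30 - 24\right) \left(-3\right)}{-64} = 1600 \left(- \frac{1}{3376}\right) + \left(-54\right) \left(-3\right) \left(- \frac{1}{64}\right) = - \frac{100}{211} + 162 \left(- \frac{1}{64}\right) = - \frac{100}{211} - \frac{81}{32} = - \frac{20291}{6752}$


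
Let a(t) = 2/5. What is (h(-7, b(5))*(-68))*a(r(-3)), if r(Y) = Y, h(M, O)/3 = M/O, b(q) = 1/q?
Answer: 2856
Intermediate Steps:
b(q) = 1/q
h(M, O) = 3*M/O (h(M, O) = 3*(M/O) = 3*M/O)
a(t) = ⅖ (a(t) = 2*(⅕) = ⅖)
(h(-7, b(5))*(-68))*a(r(-3)) = ((3*(-7)/1/5)*(-68))*(⅖) = ((3*(-7)/(⅕))*(-68))*(⅖) = ((3*(-7)*5)*(-68))*(⅖) = -105*(-68)*(⅖) = 7140*(⅖) = 2856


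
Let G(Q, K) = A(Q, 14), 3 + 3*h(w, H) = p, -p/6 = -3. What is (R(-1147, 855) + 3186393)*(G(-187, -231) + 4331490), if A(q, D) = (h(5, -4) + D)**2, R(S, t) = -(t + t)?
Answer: 13795572238233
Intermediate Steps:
p = 18 (p = -6*(-3) = 18)
h(w, H) = 5 (h(w, H) = -1 + (1/3)*18 = -1 + 6 = 5)
R(S, t) = -2*t
A(q, D) = (5 + D)**2
G(Q, K) = 361 (G(Q, K) = (5 + 14)**2 = 19**2 = 361)
(R(-1147, 855) + 3186393)*(G(-187, -231) + 4331490) = (-2*855 + 3186393)*(361 + 4331490) = (-1710 + 3186393)*4331851 = 3184683*4331851 = 13795572238233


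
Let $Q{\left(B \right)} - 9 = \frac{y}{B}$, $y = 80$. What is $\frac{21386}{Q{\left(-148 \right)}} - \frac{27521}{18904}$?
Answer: $\frac{14949780855}{5916952} \approx 2526.6$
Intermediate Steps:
$Q{\left(B \right)} = 9 + \frac{80}{B}$
$\frac{21386}{Q{\left(-148 \right)}} - \frac{27521}{18904} = \frac{21386}{9 + \frac{80}{-148}} - \frac{27521}{18904} = \frac{21386}{9 + 80 \left(- \frac{1}{148}\right)} - \frac{27521}{18904} = \frac{21386}{9 - \frac{20}{37}} - \frac{27521}{18904} = \frac{21386}{\frac{313}{37}} - \frac{27521}{18904} = 21386 \cdot \frac{37}{313} - \frac{27521}{18904} = \frac{791282}{313} - \frac{27521}{18904} = \frac{14949780855}{5916952}$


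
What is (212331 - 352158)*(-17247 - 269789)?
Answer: 40135382772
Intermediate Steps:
(212331 - 352158)*(-17247 - 269789) = -139827*(-287036) = 40135382772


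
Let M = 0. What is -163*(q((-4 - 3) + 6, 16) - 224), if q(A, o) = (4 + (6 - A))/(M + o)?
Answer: 582399/16 ≈ 36400.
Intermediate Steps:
q(A, o) = (10 - A)/o (q(A, o) = (4 + (6 - A))/(0 + o) = (10 - A)/o)
-163*(q((-4 - 3) + 6, 16) - 224) = -163*((10 - ((-4 - 3) + 6))/16 - 224) = -163*((10 - (-7 + 6))/16 - 224) = -163*((10 - 1*(-1))/16 - 224) = -163*((10 + 1)/16 - 224) = -163*((1/16)*11 - 224) = -163*(11/16 - 224) = -163*(-3573/16) = 582399/16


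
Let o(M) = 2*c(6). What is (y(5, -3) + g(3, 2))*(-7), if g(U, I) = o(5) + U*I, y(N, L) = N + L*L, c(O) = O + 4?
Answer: -280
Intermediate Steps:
c(O) = 4 + O
o(M) = 20 (o(M) = 2*(4 + 6) = 2*10 = 20)
y(N, L) = N + L²
g(U, I) = 20 + I*U (g(U, I) = 20 + U*I = 20 + I*U)
(y(5, -3) + g(3, 2))*(-7) = ((5 + (-3)²) + (20 + 2*3))*(-7) = ((5 + 9) + (20 + 6))*(-7) = (14 + 26)*(-7) = 40*(-7) = -280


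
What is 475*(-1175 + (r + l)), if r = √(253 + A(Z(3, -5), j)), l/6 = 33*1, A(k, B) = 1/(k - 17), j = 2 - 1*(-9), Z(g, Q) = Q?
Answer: -464075 + 475*√122430/22 ≈ -4.5652e+5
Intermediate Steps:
j = 11 (j = 2 + 9 = 11)
A(k, B) = 1/(-17 + k)
l = 198 (l = 6*(33*1) = 6*33 = 198)
r = √122430/22 (r = √(253 + 1/(-17 - 5)) = √(253 + 1/(-22)) = √(253 - 1/22) = √(5565/22) = √122430/22 ≈ 15.905)
475*(-1175 + (r + l)) = 475*(-1175 + (√122430/22 + 198)) = 475*(-1175 + (198 + √122430/22)) = 475*(-977 + √122430/22) = -464075 + 475*√122430/22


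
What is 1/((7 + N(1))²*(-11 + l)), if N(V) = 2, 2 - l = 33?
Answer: -1/3402 ≈ -0.00029394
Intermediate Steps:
l = -31 (l = 2 - 1*33 = 2 - 33 = -31)
1/((7 + N(1))²*(-11 + l)) = 1/((7 + 2)²*(-11 - 31)) = 1/(9²*(-42)) = 1/(81*(-42)) = 1/(-3402) = -1/3402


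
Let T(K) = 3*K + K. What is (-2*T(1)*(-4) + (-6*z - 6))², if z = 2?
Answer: 196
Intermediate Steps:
T(K) = 4*K
(-2*T(1)*(-4) + (-6*z - 6))² = (-8*(-4) + (-6*2 - 6))² = (-2*4*(-4) + (-12 - 6))² = (-8*(-4) - 18)² = (32 - 18)² = 14² = 196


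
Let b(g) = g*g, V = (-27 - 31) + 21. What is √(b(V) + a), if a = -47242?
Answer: 3*I*√5097 ≈ 214.18*I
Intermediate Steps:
V = -37 (V = -58 + 21 = -37)
b(g) = g²
√(b(V) + a) = √((-37)² - 47242) = √(1369 - 47242) = √(-45873) = 3*I*√5097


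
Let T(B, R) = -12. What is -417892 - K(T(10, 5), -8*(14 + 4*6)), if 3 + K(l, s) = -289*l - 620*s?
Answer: -609837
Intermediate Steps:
K(l, s) = -3 - 620*s - 289*l (K(l, s) = -3 + (-289*l - 620*s) = -3 + (-620*s - 289*l) = -3 - 620*s - 289*l)
-417892 - K(T(10, 5), -8*(14 + 4*6)) = -417892 - (-3 - (-4960)*(14 + 4*6) - 289*(-12)) = -417892 - (-3 - (-4960)*(14 + 24) + 3468) = -417892 - (-3 - (-4960)*38 + 3468) = -417892 - (-3 - 620*(-304) + 3468) = -417892 - (-3 + 188480 + 3468) = -417892 - 1*191945 = -417892 - 191945 = -609837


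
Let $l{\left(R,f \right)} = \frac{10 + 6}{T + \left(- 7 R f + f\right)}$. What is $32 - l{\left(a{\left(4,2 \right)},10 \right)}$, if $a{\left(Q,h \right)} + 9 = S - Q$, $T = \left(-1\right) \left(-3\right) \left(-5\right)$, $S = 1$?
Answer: $\frac{26704}{835} \approx 31.981$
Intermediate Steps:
$T = -15$ ($T = 3 \left(-5\right) = -15$)
$a{\left(Q,h \right)} = -8 - Q$ ($a{\left(Q,h \right)} = -9 - \left(-1 + Q\right) = -8 - Q$)
$l{\left(R,f \right)} = \frac{16}{-15 + f - 7 R f}$ ($l{\left(R,f \right)} = \frac{10 + 6}{-15 + \left(- 7 R f + f\right)} = \frac{16}{-15 - \left(- f + 7 R f\right)} = \frac{16}{-15 + f - 7 R f}$)
$32 - l{\left(a{\left(4,2 \right)},10 \right)} = 32 - - \frac{16}{15 - 10 + 7 \left(-8 - 4\right) 10} = 32 - - \frac{16}{15 - 10 + 7 \left(-12\right) 10} = 32 - - \frac{16}{15 - 10 - 840} = 32 - - \frac{16}{-835} = 32 - \left(-16\right) \left(- \frac{1}{835}\right) = 32 - \frac{16}{835} = \frac{26704}{835}$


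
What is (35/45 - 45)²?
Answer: 158404/81 ≈ 1955.6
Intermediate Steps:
(35/45 - 45)² = (35*(1/45) - 45)² = (7/9 - 45)² = (-398/9)² = 158404/81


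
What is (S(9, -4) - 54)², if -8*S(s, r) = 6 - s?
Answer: 184041/64 ≈ 2875.6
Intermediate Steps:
S(s, r) = -¾ + s/8 (S(s, r) = -(6 - s)/8 = -¾ + s/8)
(S(9, -4) - 54)² = ((-¾ + (⅛)*9) - 54)² = ((-¾ + 9/8) - 54)² = (3/8 - 54)² = (-429/8)² = 184041/64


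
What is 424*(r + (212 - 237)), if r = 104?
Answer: 33496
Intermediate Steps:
424*(r + (212 - 237)) = 424*(104 + (212 - 237)) = 424*(104 - 25) = 424*79 = 33496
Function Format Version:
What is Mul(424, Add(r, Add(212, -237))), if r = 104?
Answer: 33496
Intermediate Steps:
Mul(424, Add(r, Add(212, -237))) = Mul(424, Add(104, Add(212, -237))) = Mul(424, Add(104, -25)) = Mul(424, 79) = 33496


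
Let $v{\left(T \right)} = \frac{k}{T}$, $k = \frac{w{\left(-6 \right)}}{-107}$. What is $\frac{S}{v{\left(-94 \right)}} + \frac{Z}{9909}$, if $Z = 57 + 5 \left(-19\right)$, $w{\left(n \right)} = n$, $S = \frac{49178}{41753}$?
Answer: $- \frac{816886869700}{413730477} \approx -1974.4$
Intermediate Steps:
$S = \frac{49178}{41753}$ ($S = 49178 \cdot \frac{1}{41753} = \frac{49178}{41753} \approx 1.1778$)
$k = \frac{6}{107}$ ($k = - \frac{6}{-107} = \left(-6\right) \left(- \frac{1}{107}\right) = \frac{6}{107} \approx 0.056075$)
$v{\left(T \right)} = \frac{6}{107 T}$
$Z = -38$ ($Z = 57 - 95 = -38$)
$\frac{S}{v{\left(-94 \right)}} + \frac{Z}{9909} = \frac{49178}{41753 \frac{6}{107 \left(-94\right)}} - \frac{38}{9909} = \frac{49178}{41753 \cdot \frac{6}{107} \left(- \frac{1}{94}\right)} - \frac{38}{9909} = \frac{49178}{41753 \left(- \frac{3}{5029}\right)} - \frac{38}{9909} = \frac{49178}{41753} \left(- \frac{5029}{3}\right) - \frac{38}{9909} = - \frac{247316162}{125259} - \frac{38}{9909} = - \frac{816886869700}{413730477}$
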